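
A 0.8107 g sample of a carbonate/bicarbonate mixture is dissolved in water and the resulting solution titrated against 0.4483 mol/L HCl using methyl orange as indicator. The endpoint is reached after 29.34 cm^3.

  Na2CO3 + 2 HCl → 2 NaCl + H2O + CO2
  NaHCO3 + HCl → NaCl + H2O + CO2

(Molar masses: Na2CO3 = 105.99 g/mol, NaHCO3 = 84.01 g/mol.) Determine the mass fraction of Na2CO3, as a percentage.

62.03 %

n(HCl) = 0.02934 × 0.4483 = 0.01315 mol
Let x = n(Na2CO3), y = n(NaHCO3).
Titrant: 2x + 1y = 0.01315;  mass: 105.99x + 84.01y = 0.8107
Solving, x = 4.744 × 10^-3 mol, y = 3.664 × 10^-3 mol
mass of Na2CO3 = 4.744 × 10^-3 × 105.99 = 0.5029 g
% Na2CO3 = 0.5029 / 0.8107 × 100 = 62.03 %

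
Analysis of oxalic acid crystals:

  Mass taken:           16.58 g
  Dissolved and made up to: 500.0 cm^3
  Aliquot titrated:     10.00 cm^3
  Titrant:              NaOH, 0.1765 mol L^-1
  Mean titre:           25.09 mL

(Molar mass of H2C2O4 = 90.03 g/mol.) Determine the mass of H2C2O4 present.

H2C2O4 + 2 NaOH → Na2C2O4 + 2 H2O
n(NaOH) per titration = 0.02509 × 0.1765 = 4.428 × 10^-3 mol
From the 1:2 ratio, n(H2C2O4) in each aliquot = 1/2 × 4.428 × 10^-3 = 2.214 × 10^-3 mol
n(H2C2O4) in the whole flask = 2.214 × 10^-3 × 500.0/10.00 = 0.1107 mol
mass of H2C2O4 = 0.1107 × 90.03 = 9.967 g

9.967 g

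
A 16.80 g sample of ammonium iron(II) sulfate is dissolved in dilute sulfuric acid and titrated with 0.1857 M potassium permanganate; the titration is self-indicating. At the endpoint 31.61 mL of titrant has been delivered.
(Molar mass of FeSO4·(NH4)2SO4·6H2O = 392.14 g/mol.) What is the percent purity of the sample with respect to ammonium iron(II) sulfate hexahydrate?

MnO4^- + 5 Fe^2+ + 8 H^+ → Mn^2+ + 5 Fe^3+ + 4 H2O
n(KMnO4) = 0.03161 L × 0.1857 mol/L = 5.870 × 10^-3 mol
From the 5:1 ratio, n(FeSO4·(NH4)2SO4·6H2O) = 5/1 × 5.870 × 10^-3 = 0.02935 mol
mass of FeSO4·(NH4)2SO4·6H2O = 0.02935 × 392.14 g/mol = 11.51 g
% FeSO4·(NH4)2SO4·6H2O = 11.51 / 16.80 × 100 = 68.51 %

68.51 %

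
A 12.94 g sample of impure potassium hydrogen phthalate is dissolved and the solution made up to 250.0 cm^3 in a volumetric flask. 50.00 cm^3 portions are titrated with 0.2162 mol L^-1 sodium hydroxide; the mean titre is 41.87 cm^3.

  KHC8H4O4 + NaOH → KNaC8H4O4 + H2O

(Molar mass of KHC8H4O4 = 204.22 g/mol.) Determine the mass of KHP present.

9.243 g

n(NaOH) per titration = 0.04187 × 0.2162 = 9.052 × 10^-3 mol
n(KHC8H4O4) in each aliquot = 9.052 × 10^-3 mol (1:1 ratio)
n(KHC8H4O4) in the whole flask = 9.052 × 10^-3 × 250.0/50.00 = 0.04526 mol
mass of KHC8H4O4 = 0.04526 × 204.22 = 9.243 g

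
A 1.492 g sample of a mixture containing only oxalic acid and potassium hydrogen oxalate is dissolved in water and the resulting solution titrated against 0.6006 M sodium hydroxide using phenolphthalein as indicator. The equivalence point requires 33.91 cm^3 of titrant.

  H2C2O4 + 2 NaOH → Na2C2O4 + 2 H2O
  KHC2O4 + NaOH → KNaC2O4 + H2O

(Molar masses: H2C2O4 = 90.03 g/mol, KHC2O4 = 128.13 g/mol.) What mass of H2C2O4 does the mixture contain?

0.6053 g

n(NaOH) = 0.03391 × 0.6006 = 0.02037 mol
Let x = n(H2C2O4), y = n(KHC2O4).
Titrant: 2x + 1y = 0.02037;  mass: 90.03x + 128.13y = 1.492
Solving, x = 6.723 × 10^-3 mol, y = 6.921 × 10^-3 mol
mass of H2C2O4 = 6.723 × 10^-3 × 90.03 = 0.6053 g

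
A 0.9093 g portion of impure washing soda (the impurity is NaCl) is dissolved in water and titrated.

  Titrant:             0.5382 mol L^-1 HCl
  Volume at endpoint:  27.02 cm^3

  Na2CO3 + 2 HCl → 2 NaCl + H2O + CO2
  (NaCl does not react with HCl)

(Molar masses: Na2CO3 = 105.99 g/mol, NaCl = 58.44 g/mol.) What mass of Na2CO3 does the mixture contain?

0.7707 g

n(HCl) = 0.02702 × 0.5382 = 0.01454 mol
Let x = n(Na2CO3), y = n(NaCl).
Titrant: 2x = 0.01454;  mass: 105.99x + 58.44y = 0.9093
Solving, x = 7.271 × 10^-3 mol, y = 2.372 × 10^-3 mol
mass of Na2CO3 = 7.271 × 10^-3 × 105.99 = 0.7707 g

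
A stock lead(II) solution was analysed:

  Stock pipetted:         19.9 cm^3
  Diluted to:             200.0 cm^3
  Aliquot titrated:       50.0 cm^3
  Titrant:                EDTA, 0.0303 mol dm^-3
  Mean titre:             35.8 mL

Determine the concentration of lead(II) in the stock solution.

0.218 mol/L

Pb^2+ + EDTA^4- → [Pb(EDTA)]^2-
n(EDTA) = 0.0358 × 0.0303 = 1.08 × 10^-3 mol
n(Pb2+) in the aliquot = 1.08 × 10^-3 mol (1:1 ratio)
[Pb2+]_dilute = 1.08 × 10^-3 / 0.0500 = 0.0217 mol/L
Dilution factor = 200.0 / 19.9 = 10.05
[Pb2+]_stock = 0.0217 × 10.05 = 0.218 mol/L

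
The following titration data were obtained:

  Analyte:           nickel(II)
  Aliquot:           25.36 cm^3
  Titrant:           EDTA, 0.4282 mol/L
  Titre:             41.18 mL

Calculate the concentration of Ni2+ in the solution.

0.6953 mol/L

Ni^2+ + EDTA^4- → [Ni(EDTA)]^2-
n(EDTA) = 0.04118 L × 0.4282 mol/L = 0.01763 mol
n(Ni2+) = 0.01763 mol (1:1 mole ratio)
[Ni2+] = 0.01763 mol / 0.02536 L = 0.6953 mol/L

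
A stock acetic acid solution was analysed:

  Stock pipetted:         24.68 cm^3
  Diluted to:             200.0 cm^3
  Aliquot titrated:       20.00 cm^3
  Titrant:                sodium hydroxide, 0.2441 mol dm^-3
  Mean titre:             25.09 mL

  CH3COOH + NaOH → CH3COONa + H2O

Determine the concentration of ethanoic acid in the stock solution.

n(NaOH) = 0.02509 × 0.2441 = 6.124 × 10^-3 mol
n(CH3COOH) in the aliquot = 6.124 × 10^-3 mol (1:1 ratio)
[CH3COOH]_dilute = 6.124 × 10^-3 / 0.02000 = 0.3062 mol/L
Dilution factor = 200.0 / 24.68 = 8.104
[CH3COOH]_stock = 0.3062 × 8.104 = 2.482 mol/L

2.482 mol/L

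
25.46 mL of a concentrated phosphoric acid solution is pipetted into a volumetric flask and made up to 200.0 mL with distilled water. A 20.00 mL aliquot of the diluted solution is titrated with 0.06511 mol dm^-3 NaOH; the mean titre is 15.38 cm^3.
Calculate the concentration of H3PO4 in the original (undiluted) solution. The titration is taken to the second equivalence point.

H3PO4 + 2 NaOH → Na2HPO4 + 2 H2O
n(NaOH) = 0.01538 × 0.06511 = 1.001 × 10^-3 mol
From the 1:2 ratio, n(H3PO4) in the aliquot = 1/2 × 1.001 × 10^-3 = 5.007 × 10^-4 mol
[H3PO4]_dilute = 5.007 × 10^-4 / 0.02000 = 0.02503 mol/L
Dilution factor = 200.0 / 25.46 = 7.855
[H3PO4]_stock = 0.02503 × 7.855 = 0.1967 mol/L

0.1967 mol/L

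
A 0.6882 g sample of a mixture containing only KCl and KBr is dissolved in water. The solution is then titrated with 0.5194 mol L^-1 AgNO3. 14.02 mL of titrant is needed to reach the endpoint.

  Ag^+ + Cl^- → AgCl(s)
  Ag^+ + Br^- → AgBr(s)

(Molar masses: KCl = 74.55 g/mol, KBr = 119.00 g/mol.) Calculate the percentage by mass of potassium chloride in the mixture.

43.47 %

n(AgNO3) = 0.01402 × 0.5194 = 7.282 × 10^-3 mol
Let x = n(KCl), y = n(KBr).
Titrant: 1x + 1y = 7.282 × 10^-3;  mass: 74.55x + 119.00y = 0.6882
Solving, x = 4.013 × 10^-3 mol, y = 3.269 × 10^-3 mol
mass of KCl = 4.013 × 10^-3 × 74.55 = 0.2991 g
% KCl = 0.2991 / 0.6882 × 100 = 43.47 %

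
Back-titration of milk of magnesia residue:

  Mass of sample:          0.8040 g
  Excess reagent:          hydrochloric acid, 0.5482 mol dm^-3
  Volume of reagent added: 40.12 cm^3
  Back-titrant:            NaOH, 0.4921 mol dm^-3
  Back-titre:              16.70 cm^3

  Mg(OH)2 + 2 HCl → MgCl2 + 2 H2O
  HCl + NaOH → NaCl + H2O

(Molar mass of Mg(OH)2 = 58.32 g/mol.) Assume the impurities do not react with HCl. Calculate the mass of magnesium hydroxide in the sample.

n(HCl) added = 0.04012 × 0.5482 = 0.02199 mol
n(NaOH) used in back-titration = 0.01670 × 0.4921 = 8.218 × 10^-3 mol
n(HCl) left over = 8.218 × 10^-3 mol (1:1 ratio)
n(HCl) consumed by analyte = 0.02199 − 8.218 × 10^-3 = 0.01378 mol
From the 1:2 ratio, n(Mg(OH)2) = 1/2 × 0.01378 = 6.888 × 10^-3 mol
mass of Mg(OH)2 = 6.888 × 10^-3 × 58.32 = 0.4017 g

0.4017 g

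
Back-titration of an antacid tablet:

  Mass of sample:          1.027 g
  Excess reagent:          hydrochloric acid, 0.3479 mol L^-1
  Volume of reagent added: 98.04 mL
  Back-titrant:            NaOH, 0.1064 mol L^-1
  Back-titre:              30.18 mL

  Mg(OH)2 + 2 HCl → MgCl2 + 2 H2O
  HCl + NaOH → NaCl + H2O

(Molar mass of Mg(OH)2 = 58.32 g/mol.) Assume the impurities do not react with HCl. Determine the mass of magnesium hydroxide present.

0.9010 g

n(HCl) added = 0.09804 × 0.3479 = 0.03411 mol
n(NaOH) used in back-titration = 0.03018 × 0.1064 = 3.211 × 10^-3 mol
n(HCl) left over = 3.211 × 10^-3 mol (1:1 ratio)
n(HCl) consumed by analyte = 0.03411 − 3.211 × 10^-3 = 0.03090 mol
From the 1:2 ratio, n(Mg(OH)2) = 1/2 × 0.03090 = 0.01545 mol
mass of Mg(OH)2 = 0.01545 × 58.32 = 0.9010 g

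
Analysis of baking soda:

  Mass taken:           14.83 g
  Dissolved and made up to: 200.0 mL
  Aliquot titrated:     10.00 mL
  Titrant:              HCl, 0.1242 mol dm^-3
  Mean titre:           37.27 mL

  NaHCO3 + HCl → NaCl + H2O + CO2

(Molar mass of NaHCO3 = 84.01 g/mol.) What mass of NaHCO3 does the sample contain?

7.778 g

n(HCl) per titration = 0.03727 × 0.1242 = 4.629 × 10^-3 mol
n(NaHCO3) in each aliquot = 4.629 × 10^-3 mol (1:1 ratio)
n(NaHCO3) in the whole flask = 4.629 × 10^-3 × 200.0/10.00 = 0.09258 mol
mass of NaHCO3 = 0.09258 × 84.01 = 7.778 g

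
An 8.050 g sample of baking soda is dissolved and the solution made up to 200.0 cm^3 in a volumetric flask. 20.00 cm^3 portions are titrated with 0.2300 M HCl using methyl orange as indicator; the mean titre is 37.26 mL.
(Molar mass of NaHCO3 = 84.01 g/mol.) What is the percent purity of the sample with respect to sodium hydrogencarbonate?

89.43 %

NaHCO3 + HCl → NaCl + H2O + CO2
n(HCl) per titration = 0.03726 × 0.2300 = 8.570 × 10^-3 mol
n(NaHCO3) in each aliquot = 8.570 × 10^-3 mol (1:1 ratio)
n(NaHCO3) in the whole flask = 8.570 × 10^-3 × 200.0/20.00 = 0.08570 mol
mass of NaHCO3 = 0.08570 × 84.01 = 7.199 g
% NaHCO3 = 7.199 / 8.050 × 100 = 89.43 %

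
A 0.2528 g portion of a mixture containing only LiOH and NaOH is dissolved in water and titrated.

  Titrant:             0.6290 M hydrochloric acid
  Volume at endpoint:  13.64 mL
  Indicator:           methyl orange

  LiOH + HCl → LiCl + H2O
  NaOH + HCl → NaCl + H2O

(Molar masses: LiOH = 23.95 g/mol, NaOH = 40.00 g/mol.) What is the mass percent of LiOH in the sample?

53.35 %

n(HCl) = 0.01364 × 0.6290 = 8.580 × 10^-3 mol
Let x = n(LiOH), y = n(NaOH).
Titrant: 1x + 1y = 8.580 × 10^-3;  mass: 23.95x + 40.00y = 0.2528
Solving, x = 5.631 × 10^-3 mol, y = 2.948 × 10^-3 mol
mass of LiOH = 5.631 × 10^-3 × 23.95 = 0.1349 g
% LiOH = 0.1349 / 0.2528 × 100 = 53.35 %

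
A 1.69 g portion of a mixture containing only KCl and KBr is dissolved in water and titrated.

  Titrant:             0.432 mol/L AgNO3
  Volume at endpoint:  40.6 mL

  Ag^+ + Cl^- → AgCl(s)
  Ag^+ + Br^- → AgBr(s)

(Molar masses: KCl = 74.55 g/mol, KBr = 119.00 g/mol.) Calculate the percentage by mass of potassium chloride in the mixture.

39.4 %

n(AgNO3) = 0.0406 × 0.432 = 0.0175 mol
Let x = n(KCl), y = n(KBr).
Titrant: 1x + 1y = 0.0175;  mass: 74.55x + 119.00y = 1.69
Solving, x = 8.94 × 10^-3 mol, y = 8.60 × 10^-3 mol
mass of KCl = 8.94 × 10^-3 × 74.55 = 0.666 g
% KCl = 0.666 / 1.69 × 100 = 39.4 %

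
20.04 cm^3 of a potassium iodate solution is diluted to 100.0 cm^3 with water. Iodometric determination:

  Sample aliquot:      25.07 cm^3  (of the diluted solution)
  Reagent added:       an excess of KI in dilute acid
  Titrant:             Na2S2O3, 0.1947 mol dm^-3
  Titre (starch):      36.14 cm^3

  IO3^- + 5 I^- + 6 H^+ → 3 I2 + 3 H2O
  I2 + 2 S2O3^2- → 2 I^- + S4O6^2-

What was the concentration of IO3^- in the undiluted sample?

n(S2O3^2-) = 0.03614 × 0.1947 = 7.036 × 10^-3 mol
n(I2) = n(S2O3^2-)/2 = 3.518 × 10^-3 mol
From the 1:3 ratio, n(IO3^-) in the aliquot = 1/3 × 3.518 × 10^-3 = 1.173 × 10^-3 mol
[IO3^-]_dilute = 1.173 × 10^-3 / 0.02507 = 0.04678 mol/L
[IO3^-]_original = 0.04678 × 100.0/20.04 = 0.2334 mol/L

0.2334 mol/L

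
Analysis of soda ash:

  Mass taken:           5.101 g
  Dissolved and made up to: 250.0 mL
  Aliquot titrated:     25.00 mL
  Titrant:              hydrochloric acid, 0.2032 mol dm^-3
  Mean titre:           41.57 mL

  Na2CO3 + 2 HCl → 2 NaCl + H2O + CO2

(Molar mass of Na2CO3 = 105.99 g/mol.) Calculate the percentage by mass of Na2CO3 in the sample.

n(HCl) per titration = 0.04157 × 0.2032 = 8.447 × 10^-3 mol
From the 1:2 ratio, n(Na2CO3) in each aliquot = 1/2 × 8.447 × 10^-3 = 4.224 × 10^-3 mol
n(Na2CO3) in the whole flask = 4.224 × 10^-3 × 250.0/25.00 = 0.04224 mol
mass of Na2CO3 = 0.04224 × 105.99 = 4.477 g
% Na2CO3 = 4.477 / 5.101 × 100 = 87.76 %

87.76 %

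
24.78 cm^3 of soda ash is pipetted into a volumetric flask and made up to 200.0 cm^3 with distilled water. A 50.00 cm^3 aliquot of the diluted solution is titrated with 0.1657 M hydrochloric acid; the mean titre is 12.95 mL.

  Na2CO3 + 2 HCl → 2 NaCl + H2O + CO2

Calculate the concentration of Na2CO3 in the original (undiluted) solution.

0.1732 M

n(HCl) = 0.01295 × 0.1657 = 2.146 × 10^-3 mol
From the 1:2 ratio, n(Na2CO3) in the aliquot = 1/2 × 2.146 × 10^-3 = 1.073 × 10^-3 mol
[Na2CO3]_dilute = 1.073 × 10^-3 / 0.05000 = 0.02146 mol/L
Dilution factor = 200.0 / 24.78 = 8.071
[Na2CO3]_stock = 0.02146 × 8.071 = 0.1732 mol/L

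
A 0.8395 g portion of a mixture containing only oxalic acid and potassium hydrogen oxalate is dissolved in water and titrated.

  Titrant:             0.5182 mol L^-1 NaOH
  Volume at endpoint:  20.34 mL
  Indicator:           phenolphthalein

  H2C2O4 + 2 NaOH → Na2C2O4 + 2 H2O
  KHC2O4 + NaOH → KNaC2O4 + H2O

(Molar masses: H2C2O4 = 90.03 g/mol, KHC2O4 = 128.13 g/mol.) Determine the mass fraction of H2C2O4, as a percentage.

32.97 %

n(NaOH) = 0.02034 × 0.5182 = 0.01054 mol
Let x = n(H2C2O4), y = n(KHC2O4).
Titrant: 2x + 1y = 0.01054;  mass: 90.03x + 128.13y = 0.8395
Solving, x = 3.074 × 10^-3 mol, y = 4.392 × 10^-3 mol
mass of H2C2O4 = 3.074 × 10^-3 × 90.03 = 0.2768 g
% H2C2O4 = 0.2768 / 0.8395 × 100 = 32.97 %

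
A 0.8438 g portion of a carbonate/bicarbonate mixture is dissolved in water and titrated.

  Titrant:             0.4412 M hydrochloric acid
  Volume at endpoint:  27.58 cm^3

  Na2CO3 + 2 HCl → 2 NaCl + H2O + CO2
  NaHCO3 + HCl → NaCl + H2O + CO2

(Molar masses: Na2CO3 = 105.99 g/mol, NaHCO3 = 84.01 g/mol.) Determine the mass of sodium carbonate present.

n(HCl) = 0.02758 × 0.4412 = 0.01217 mol
Let x = n(Na2CO3), y = n(NaHCO3).
Titrant: 2x + 1y = 0.01217;  mass: 105.99x + 84.01y = 0.8438
Solving, x = 2.877 × 10^-3 mol, y = 6.414 × 10^-3 mol
mass of Na2CO3 = 2.877 × 10^-3 × 105.99 = 0.3049 g

0.3049 g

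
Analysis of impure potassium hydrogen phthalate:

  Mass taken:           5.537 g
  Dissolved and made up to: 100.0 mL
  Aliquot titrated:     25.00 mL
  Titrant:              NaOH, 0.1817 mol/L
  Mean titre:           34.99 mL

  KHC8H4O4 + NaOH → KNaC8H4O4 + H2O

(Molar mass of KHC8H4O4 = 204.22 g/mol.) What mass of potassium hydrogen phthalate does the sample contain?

5.193 g

n(NaOH) per titration = 0.03499 × 0.1817 = 6.358 × 10^-3 mol
n(KHC8H4O4) in each aliquot = 6.358 × 10^-3 mol (1:1 ratio)
n(KHC8H4O4) in the whole flask = 6.358 × 10^-3 × 100.0/25.00 = 0.02543 mol
mass of KHC8H4O4 = 0.02543 × 204.22 = 5.193 g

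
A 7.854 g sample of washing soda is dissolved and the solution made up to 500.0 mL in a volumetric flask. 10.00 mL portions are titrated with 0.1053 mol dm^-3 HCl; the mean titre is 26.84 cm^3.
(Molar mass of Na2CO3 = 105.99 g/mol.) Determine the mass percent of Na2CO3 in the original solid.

Na2CO3 + 2 HCl → 2 NaCl + H2O + CO2
n(HCl) per titration = 0.02684 × 0.1053 = 2.826 × 10^-3 mol
From the 1:2 ratio, n(Na2CO3) in each aliquot = 1/2 × 2.826 × 10^-3 = 1.413 × 10^-3 mol
n(Na2CO3) in the whole flask = 1.413 × 10^-3 × 500.0/10.00 = 0.07066 mol
mass of Na2CO3 = 0.07066 × 105.99 = 7.489 g
% Na2CO3 = 7.489 / 7.854 × 100 = 95.35 %

95.35 %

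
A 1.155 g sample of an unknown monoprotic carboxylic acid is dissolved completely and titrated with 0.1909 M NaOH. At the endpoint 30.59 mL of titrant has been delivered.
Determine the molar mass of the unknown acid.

197.8 g/mol

n(NaOH) = 0.03059 L × 0.1909 mol/L = 5.840 × 10^-3 mol
n(HA) = 5.840 × 10^-3 mol (1:1 ratio)
M = m / n = 1.155 g / 5.840 × 10^-3 mol = 197.8 g/mol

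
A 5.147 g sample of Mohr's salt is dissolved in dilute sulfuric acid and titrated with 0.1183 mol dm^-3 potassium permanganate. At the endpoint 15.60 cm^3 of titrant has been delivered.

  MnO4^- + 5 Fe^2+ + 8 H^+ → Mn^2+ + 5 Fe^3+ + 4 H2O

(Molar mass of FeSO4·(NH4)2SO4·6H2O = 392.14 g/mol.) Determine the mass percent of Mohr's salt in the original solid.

70.30 %

n(KMnO4) = 0.01560 L × 0.1183 mol/L = 1.845 × 10^-3 mol
From the 5:1 ratio, n(FeSO4·(NH4)2SO4·6H2O) = 5/1 × 1.845 × 10^-3 = 9.227 × 10^-3 mol
mass of FeSO4·(NH4)2SO4·6H2O = 9.227 × 10^-3 × 392.14 g/mol = 3.618 g
% FeSO4·(NH4)2SO4·6H2O = 3.618 / 5.147 × 100 = 70.30 %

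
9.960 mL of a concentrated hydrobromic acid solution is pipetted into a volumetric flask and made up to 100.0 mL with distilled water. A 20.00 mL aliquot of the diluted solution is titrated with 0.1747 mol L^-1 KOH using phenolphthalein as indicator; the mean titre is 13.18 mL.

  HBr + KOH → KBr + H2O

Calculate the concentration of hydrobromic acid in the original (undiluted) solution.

n(KOH) = 0.01318 × 0.1747 = 2.303 × 10^-3 mol
n(HBr) in the aliquot = 2.303 × 10^-3 mol (1:1 ratio)
[HBr]_dilute = 2.303 × 10^-3 / 0.02000 = 0.1151 mol/L
Dilution factor = 100.0 / 9.960 = 10.04
[HBr]_stock = 0.1151 × 10.04 = 1.156 mol/L

1.156 mol/L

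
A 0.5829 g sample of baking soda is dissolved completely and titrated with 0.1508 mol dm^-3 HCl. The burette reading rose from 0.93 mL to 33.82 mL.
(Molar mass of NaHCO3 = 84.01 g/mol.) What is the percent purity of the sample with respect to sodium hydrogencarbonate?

71.48 %

NaHCO3 + HCl → NaCl + H2O + CO2
n(HCl) = 0.03289 L × 0.1508 mol/L = 4.960 × 10^-3 mol
n(NaHCO3) = 4.960 × 10^-3 mol (1:1 ratio)
mass of NaHCO3 = 4.960 × 10^-3 × 84.01 g/mol = 0.4167 g
% NaHCO3 = 0.4167 / 0.5829 × 100 = 71.48 %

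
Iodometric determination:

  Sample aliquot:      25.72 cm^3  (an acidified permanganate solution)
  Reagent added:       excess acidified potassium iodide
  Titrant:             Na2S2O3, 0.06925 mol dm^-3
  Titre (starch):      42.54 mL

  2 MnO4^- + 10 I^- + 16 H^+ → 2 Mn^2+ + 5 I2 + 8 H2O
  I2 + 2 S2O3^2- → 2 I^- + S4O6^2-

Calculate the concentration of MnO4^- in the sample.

n(S2O3^2-) = 0.04254 × 0.06925 = 2.946 × 10^-3 mol
n(I2) = n(S2O3^2-)/2 = 1.473 × 10^-3 mol
From the 2:5 ratio, n(MnO4^-) in the aliquot = 2/5 × 1.473 × 10^-3 = 5.892 × 10^-4 mol
[MnO4^-] = 5.892 × 10^-4 / 0.02572 = 0.02291 mol/L

0.02291 mol/L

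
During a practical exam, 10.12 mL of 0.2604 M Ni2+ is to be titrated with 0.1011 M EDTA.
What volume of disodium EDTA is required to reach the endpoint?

Ni^2+ + EDTA^4- → [Ni(EDTA)]^2-
n(Ni2+) = 0.01012 L × 0.2604 mol/L = 2.635 × 10^-3 mol
n(EDTA) = 2.635 × 10^-3 mol (1:1 stoichiometry)
V(EDTA) = 2.635 × 10^-3 mol / 0.1011 mol/L = 0.02607 L = 26.07 mL

26.07 mL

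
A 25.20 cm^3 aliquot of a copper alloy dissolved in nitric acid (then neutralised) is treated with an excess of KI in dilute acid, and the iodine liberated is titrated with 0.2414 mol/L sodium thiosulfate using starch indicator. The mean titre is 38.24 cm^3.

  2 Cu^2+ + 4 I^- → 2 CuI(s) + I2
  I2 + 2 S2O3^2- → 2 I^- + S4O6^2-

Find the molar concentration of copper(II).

n(S2O3^2-) = 0.03824 × 0.2414 = 9.231 × 10^-3 mol
n(I2) = n(S2O3^2-)/2 = 4.616 × 10^-3 mol
From the 2:1 ratio, n(Cu2+) in the aliquot = 2/1 × 4.616 × 10^-3 = 9.231 × 10^-3 mol
[Cu2+] = 9.231 × 10^-3 / 0.02520 = 0.3663 mol/L

0.3663 mol/L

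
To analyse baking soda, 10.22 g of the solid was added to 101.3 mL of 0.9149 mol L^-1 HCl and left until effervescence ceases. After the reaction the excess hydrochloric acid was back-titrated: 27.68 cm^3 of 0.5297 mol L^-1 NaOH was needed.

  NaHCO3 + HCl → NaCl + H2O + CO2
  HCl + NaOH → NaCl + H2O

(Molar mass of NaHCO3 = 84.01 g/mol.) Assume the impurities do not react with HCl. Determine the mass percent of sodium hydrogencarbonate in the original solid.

64.13 %

n(HCl) added = 0.1013 × 0.9149 = 0.09268 mol
n(NaOH) used in back-titration = 0.02768 × 0.5297 = 0.01466 mol
n(HCl) left over = 0.01466 mol (1:1 ratio)
n(HCl) consumed by analyte = 0.09268 − 0.01466 = 0.07802 mol
n(NaHCO3) = 0.07802 mol (1:1 ratio)
mass of NaHCO3 = 0.07802 × 84.01 = 6.554 g
% NaHCO3 = 6.554 / 10.22 × 100 = 64.13 %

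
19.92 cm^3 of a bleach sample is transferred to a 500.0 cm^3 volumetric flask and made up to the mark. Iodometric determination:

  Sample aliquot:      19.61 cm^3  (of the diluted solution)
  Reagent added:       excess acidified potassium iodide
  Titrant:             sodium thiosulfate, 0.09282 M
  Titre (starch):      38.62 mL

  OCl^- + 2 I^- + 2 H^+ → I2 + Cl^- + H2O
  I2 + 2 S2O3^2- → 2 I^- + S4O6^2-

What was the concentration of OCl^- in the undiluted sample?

n(S2O3^2-) = 0.03862 × 0.09282 = 3.585 × 10^-3 mol
n(I2) = n(S2O3^2-)/2 = 1.792 × 10^-3 mol
n(OCl^-) in the aliquot = 1.792 × 10^-3 mol (1:1 ratio)
[OCl^-]_dilute = 1.792 × 10^-3 / 0.01961 = 0.09140 mol/L
[OCl^-]_original = 0.09140 × 500.0/19.92 = 2.294 mol/L

2.294 M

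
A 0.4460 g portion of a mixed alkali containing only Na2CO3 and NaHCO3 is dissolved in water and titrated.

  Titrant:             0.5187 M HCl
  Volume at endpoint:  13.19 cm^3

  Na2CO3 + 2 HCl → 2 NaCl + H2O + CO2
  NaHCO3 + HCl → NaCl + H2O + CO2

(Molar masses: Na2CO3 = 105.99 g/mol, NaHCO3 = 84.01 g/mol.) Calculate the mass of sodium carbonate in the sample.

0.2200 g

n(HCl) = 0.01319 × 0.5187 = 6.842 × 10^-3 mol
Let x = n(Na2CO3), y = n(NaHCO3).
Titrant: 2x + 1y = 6.842 × 10^-3;  mass: 105.99x + 84.01y = 0.4460
Solving, x = 2.076 × 10^-3 mol, y = 2.690 × 10^-3 mol
mass of Na2CO3 = 2.076 × 10^-3 × 105.99 = 0.2200 g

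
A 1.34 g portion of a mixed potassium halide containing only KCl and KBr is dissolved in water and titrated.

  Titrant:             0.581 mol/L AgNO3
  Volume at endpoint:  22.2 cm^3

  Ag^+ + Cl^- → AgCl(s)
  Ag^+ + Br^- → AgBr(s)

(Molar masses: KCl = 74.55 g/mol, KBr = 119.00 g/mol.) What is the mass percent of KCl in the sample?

24.4 %

n(AgNO3) = 0.0222 × 0.581 = 0.0129 mol
Let x = n(KCl), y = n(KBr).
Titrant: 1x + 1y = 0.0129;  mass: 74.55x + 119.00y = 1.34
Solving, x = 4.38 × 10^-3 mol, y = 8.51 × 10^-3 mol
mass of KCl = 4.38 × 10^-3 × 74.55 = 0.327 g
% KCl = 0.327 / 1.34 × 100 = 24.4 %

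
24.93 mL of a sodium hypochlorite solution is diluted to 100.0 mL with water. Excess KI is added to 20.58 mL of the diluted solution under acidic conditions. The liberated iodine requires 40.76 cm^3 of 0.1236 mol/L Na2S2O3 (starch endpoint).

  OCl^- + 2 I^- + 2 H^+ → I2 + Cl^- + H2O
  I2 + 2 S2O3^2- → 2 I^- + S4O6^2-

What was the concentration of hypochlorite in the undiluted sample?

0.4910 mol/L

n(S2O3^2-) = 0.04076 × 0.1236 = 5.038 × 10^-3 mol
n(I2) = n(S2O3^2-)/2 = 2.519 × 10^-3 mol
n(OCl^-) in the aliquot = 2.519 × 10^-3 mol (1:1 ratio)
[OCl^-]_dilute = 2.519 × 10^-3 / 0.02058 = 0.1224 mol/L
[OCl^-]_original = 0.1224 × 100.0/24.93 = 0.4910 mol/L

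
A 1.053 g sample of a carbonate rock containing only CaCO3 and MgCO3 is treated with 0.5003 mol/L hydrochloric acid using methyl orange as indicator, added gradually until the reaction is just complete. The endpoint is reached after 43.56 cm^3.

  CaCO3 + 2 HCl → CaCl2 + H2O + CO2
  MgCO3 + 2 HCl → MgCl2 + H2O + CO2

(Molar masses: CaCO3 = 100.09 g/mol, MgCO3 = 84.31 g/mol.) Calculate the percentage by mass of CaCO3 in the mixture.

80.90 %

n(HCl) = 0.04356 × 0.5003 = 0.02179 mol
Let x = n(CaCO3), y = n(MgCO3).
Titrant: 2x + 2y = 0.02179;  mass: 100.09x + 84.31y = 1.053
Solving, x = 8.512 × 10^-3 mol, y = 2.385 × 10^-3 mol
mass of CaCO3 = 8.512 × 10^-3 × 100.09 = 0.8519 g
% CaCO3 = 0.8519 / 1.053 × 100 = 80.90 %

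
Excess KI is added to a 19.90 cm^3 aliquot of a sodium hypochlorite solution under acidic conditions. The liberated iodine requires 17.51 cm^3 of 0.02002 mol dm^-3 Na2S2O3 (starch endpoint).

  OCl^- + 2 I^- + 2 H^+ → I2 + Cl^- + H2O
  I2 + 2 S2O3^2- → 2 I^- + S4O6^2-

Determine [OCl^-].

n(S2O3^2-) = 0.01751 × 0.02002 = 3.506 × 10^-4 mol
n(I2) = n(S2O3^2-)/2 = 1.753 × 10^-4 mol
n(OCl^-) in the aliquot = 1.753 × 10^-4 mol (1:1 ratio)
[OCl^-] = 1.753 × 10^-4 / 0.01990 = 0.008808 mol/L

0.008808 mol/L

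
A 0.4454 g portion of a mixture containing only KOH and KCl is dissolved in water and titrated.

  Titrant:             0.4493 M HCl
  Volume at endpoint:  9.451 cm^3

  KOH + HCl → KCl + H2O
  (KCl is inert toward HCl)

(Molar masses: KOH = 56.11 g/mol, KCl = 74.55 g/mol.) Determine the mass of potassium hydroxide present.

n(HCl) = 0.009451 × 0.4493 = 4.246 × 10^-3 mol
Let x = n(KOH), y = n(KCl).
Titrant: 1x = 4.246 × 10^-3;  mass: 56.11x + 74.55y = 0.4454
Solving, x = 4.246 × 10^-3 mol, y = 2.779 × 10^-3 mol
mass of KOH = 4.246 × 10^-3 × 56.11 = 0.2383 g

0.2383 g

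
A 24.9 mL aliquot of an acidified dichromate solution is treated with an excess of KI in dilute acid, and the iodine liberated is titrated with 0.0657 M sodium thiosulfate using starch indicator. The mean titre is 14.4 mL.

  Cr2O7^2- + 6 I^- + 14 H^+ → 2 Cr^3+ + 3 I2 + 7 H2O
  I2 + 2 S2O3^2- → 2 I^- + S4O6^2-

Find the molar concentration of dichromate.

n(S2O3^2-) = 0.0144 × 0.0657 = 9.46 × 10^-4 mol
n(I2) = n(S2O3^2-)/2 = 4.73 × 10^-4 mol
From the 1:3 ratio, n(Cr2O7^2-) in the aliquot = 1/3 × 4.73 × 10^-4 = 1.58 × 10^-4 mol
[Cr2O7^2-] = 1.58 × 10^-4 / 0.0249 = 0.00633 mol/L

0.00633 M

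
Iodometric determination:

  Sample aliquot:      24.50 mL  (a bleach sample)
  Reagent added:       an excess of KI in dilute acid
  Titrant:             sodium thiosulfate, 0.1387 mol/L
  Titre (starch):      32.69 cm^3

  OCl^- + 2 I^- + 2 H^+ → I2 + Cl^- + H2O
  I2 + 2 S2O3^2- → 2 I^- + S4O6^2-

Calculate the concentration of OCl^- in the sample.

n(S2O3^2-) = 0.03269 × 0.1387 = 4.534 × 10^-3 mol
n(I2) = n(S2O3^2-)/2 = 2.267 × 10^-3 mol
n(OCl^-) in the aliquot = 2.267 × 10^-3 mol (1:1 ratio)
[OCl^-] = 2.267 × 10^-3 / 0.02450 = 0.09253 mol/L

0.09253 mol/L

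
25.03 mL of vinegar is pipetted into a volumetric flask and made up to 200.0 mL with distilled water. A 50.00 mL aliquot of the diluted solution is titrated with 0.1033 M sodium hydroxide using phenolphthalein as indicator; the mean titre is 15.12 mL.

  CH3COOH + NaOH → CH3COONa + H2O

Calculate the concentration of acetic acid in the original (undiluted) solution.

0.2496 M

n(NaOH) = 0.01512 × 0.1033 = 1.562 × 10^-3 mol
n(CH3COOH) in the aliquot = 1.562 × 10^-3 mol (1:1 ratio)
[CH3COOH]_dilute = 1.562 × 10^-3 / 0.05000 = 0.03124 mol/L
Dilution factor = 200.0 / 25.03 = 7.990
[CH3COOH]_stock = 0.03124 × 7.990 = 0.2496 mol/L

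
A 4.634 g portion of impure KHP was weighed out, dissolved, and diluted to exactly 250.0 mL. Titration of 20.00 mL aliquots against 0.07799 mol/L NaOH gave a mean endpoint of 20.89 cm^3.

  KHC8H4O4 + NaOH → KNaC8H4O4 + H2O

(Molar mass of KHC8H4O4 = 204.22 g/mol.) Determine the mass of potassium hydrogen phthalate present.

4.159 g

n(NaOH) per titration = 0.02089 × 0.07799 = 1.629 × 10^-3 mol
n(KHC8H4O4) in each aliquot = 1.629 × 10^-3 mol (1:1 ratio)
n(KHC8H4O4) in the whole flask = 1.629 × 10^-3 × 250.0/20.00 = 0.02037 mol
mass of KHC8H4O4 = 0.02037 × 204.22 = 4.159 g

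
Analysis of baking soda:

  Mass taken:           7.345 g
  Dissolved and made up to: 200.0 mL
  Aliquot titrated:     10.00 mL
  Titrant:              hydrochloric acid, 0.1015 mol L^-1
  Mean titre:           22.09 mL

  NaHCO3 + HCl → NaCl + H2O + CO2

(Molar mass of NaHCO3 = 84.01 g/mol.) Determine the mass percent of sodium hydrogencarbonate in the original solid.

n(HCl) per titration = 0.02209 × 0.1015 = 2.242 × 10^-3 mol
n(NaHCO3) in each aliquot = 2.242 × 10^-3 mol (1:1 ratio)
n(NaHCO3) in the whole flask = 2.242 × 10^-3 × 200.0/10.00 = 0.04484 mol
mass of NaHCO3 = 0.04484 × 84.01 = 3.767 g
% NaHCO3 = 3.767 / 7.345 × 100 = 51.29 %

51.29 %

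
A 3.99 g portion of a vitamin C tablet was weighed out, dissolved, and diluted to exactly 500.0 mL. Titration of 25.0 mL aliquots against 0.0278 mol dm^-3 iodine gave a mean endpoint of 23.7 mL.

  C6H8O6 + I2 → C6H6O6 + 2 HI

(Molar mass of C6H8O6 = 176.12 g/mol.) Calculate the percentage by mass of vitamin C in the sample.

58.2 %

n(I2) per titration = 0.0237 × 0.0278 = 6.59 × 10^-4 mol
n(C6H8O6) in each aliquot = 6.59 × 10^-4 mol (1:1 ratio)
n(C6H8O6) in the whole flask = 6.59 × 10^-4 × 500.0/25.0 = 0.0132 mol
mass of C6H8O6 = 0.0132 × 176.12 = 2.32 g
% C6H8O6 = 2.32 / 3.99 × 100 = 58.2 %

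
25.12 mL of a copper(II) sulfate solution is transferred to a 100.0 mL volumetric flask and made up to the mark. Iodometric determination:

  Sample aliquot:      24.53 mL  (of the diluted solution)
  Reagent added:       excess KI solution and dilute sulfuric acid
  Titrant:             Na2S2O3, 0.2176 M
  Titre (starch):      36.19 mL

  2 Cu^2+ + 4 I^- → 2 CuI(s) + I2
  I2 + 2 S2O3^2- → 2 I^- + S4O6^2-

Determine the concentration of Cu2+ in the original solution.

1.278 M

n(S2O3^2-) = 0.03619 × 0.2176 = 7.875 × 10^-3 mol
n(I2) = n(S2O3^2-)/2 = 3.937 × 10^-3 mol
From the 2:1 ratio, n(Cu2+) in the aliquot = 2/1 × 3.937 × 10^-3 = 7.875 × 10^-3 mol
[Cu2+]_dilute = 7.875 × 10^-3 / 0.02453 = 0.3210 mol/L
[Cu2+]_original = 0.3210 × 100.0/25.12 = 1.278 mol/L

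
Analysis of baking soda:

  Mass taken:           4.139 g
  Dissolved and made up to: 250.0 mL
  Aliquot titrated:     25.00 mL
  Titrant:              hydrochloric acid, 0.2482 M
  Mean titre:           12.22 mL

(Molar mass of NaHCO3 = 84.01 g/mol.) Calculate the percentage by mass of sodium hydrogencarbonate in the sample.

61.56 %

NaHCO3 + HCl → NaCl + H2O + CO2
n(HCl) per titration = 0.01222 × 0.2482 = 3.033 × 10^-3 mol
n(NaHCO3) in each aliquot = 3.033 × 10^-3 mol (1:1 ratio)
n(NaHCO3) in the whole flask = 3.033 × 10^-3 × 250.0/25.00 = 0.03033 mol
mass of NaHCO3 = 0.03033 × 84.01 = 2.548 g
% NaHCO3 = 2.548 / 4.139 × 100 = 61.56 %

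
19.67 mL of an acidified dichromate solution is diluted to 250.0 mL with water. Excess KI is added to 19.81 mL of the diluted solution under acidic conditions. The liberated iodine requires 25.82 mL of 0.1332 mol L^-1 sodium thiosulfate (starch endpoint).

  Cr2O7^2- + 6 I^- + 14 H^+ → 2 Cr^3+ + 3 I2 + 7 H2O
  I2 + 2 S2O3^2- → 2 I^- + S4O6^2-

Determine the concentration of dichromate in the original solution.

0.3678 mol/L

n(S2O3^2-) = 0.02582 × 0.1332 = 3.439 × 10^-3 mol
n(I2) = n(S2O3^2-)/2 = 1.720 × 10^-3 mol
From the 1:3 ratio, n(Cr2O7^2-) in the aliquot = 1/3 × 1.720 × 10^-3 = 5.732 × 10^-4 mol
[Cr2O7^2-]_dilute = 5.732 × 10^-4 / 0.01981 = 0.02894 mol/L
[Cr2O7^2-]_original = 0.02894 × 250.0/19.67 = 0.3678 mol/L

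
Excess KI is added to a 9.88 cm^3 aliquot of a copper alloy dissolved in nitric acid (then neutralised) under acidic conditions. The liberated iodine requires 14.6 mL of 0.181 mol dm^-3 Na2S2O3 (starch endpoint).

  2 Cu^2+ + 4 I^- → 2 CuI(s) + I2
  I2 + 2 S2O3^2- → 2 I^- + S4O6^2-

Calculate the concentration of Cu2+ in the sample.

n(S2O3^2-) = 0.0146 × 0.181 = 2.64 × 10^-3 mol
n(I2) = n(S2O3^2-)/2 = 1.32 × 10^-3 mol
From the 2:1 ratio, n(Cu2+) in the aliquot = 2/1 × 1.32 × 10^-3 = 2.64 × 10^-3 mol
[Cu2+] = 2.64 × 10^-3 / 0.00988 = 0.267 mol/L

0.267 mol/L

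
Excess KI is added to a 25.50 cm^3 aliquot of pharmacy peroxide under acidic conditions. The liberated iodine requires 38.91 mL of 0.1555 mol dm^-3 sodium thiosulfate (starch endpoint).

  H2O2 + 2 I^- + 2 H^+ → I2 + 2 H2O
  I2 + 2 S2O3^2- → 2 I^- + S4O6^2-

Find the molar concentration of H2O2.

n(S2O3^2-) = 0.03891 × 0.1555 = 6.051 × 10^-3 mol
n(I2) = n(S2O3^2-)/2 = 3.025 × 10^-3 mol
n(H2O2) in the aliquot = 3.025 × 10^-3 mol (1:1 ratio)
[H2O2] = 3.025 × 10^-3 / 0.02550 = 0.1186 mol/L

0.1186 mol/L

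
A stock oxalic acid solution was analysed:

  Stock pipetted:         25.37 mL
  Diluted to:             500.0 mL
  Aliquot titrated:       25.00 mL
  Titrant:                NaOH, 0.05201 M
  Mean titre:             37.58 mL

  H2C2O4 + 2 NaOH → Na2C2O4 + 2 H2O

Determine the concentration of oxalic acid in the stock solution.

0.7704 M

n(NaOH) = 0.03758 × 0.05201 = 1.955 × 10^-3 mol
From the 1:2 ratio, n(H2C2O4) in the aliquot = 1/2 × 1.955 × 10^-3 = 9.773 × 10^-4 mol
[H2C2O4]_dilute = 9.773 × 10^-4 / 0.02500 = 0.03909 mol/L
Dilution factor = 500.0 / 25.37 = 19.71
[H2C2O4]_stock = 0.03909 × 19.71 = 0.7704 mol/L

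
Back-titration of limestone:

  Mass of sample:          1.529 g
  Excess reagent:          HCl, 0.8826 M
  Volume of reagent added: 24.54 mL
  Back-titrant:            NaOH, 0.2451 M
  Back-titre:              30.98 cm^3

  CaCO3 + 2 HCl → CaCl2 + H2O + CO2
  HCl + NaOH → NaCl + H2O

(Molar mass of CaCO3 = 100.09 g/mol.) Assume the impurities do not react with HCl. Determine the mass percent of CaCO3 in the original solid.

n(HCl) added = 0.02454 × 0.8826 = 0.02166 mol
n(NaOH) used in back-titration = 0.03098 × 0.2451 = 7.593 × 10^-3 mol
n(HCl) left over = 7.593 × 10^-3 mol (1:1 ratio)
n(HCl) consumed by analyte = 0.02166 − 7.593 × 10^-3 = 0.01407 mol
From the 1:2 ratio, n(CaCO3) = 1/2 × 0.01407 = 7.033 × 10^-3 mol
mass of CaCO3 = 7.033 × 10^-3 × 100.09 = 0.7039 g
% CaCO3 = 0.7039 / 1.529 × 100 = 46.04 %

46.04 %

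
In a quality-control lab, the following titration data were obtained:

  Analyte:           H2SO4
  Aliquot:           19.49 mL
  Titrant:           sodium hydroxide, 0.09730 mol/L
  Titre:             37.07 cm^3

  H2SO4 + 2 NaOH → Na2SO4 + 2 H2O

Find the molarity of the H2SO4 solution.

n(NaOH) = 0.03707 L × 0.09730 mol/L = 3.607 × 10^-3 mol
From the 1:2 mole ratio, n(H2SO4) = 1/2 × 3.607 × 10^-3 = 1.803 × 10^-3 mol
[H2SO4] = 1.803 × 10^-3 mol / 0.01949 L = 0.09253 mol/L

0.09253 mol/L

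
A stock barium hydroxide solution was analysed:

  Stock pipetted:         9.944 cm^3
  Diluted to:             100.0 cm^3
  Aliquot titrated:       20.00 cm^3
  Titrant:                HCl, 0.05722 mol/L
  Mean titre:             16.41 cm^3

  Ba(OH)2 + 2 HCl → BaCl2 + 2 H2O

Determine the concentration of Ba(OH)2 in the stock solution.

0.2361 mol/L

n(HCl) = 0.01641 × 0.05722 = 9.390 × 10^-4 mol
From the 1:2 ratio, n(Ba(OH)2) in the aliquot = 1/2 × 9.390 × 10^-4 = 4.695 × 10^-4 mol
[Ba(OH)2]_dilute = 4.695 × 10^-4 / 0.02000 = 0.02347 mol/L
Dilution factor = 100.0 / 9.944 = 10.06
[Ba(OH)2]_stock = 0.02347 × 10.06 = 0.2361 mol/L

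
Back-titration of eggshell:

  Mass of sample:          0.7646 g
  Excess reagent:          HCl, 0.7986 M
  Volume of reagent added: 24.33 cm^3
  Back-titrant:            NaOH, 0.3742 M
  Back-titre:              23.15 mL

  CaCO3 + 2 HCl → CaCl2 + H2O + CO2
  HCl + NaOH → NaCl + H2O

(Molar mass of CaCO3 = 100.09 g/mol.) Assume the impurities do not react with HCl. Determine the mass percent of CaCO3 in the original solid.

n(HCl) added = 0.02433 × 0.7986 = 0.01943 mol
n(NaOH) used in back-titration = 0.02315 × 0.3742 = 8.663 × 10^-3 mol
n(HCl) left over = 8.663 × 10^-3 mol (1:1 ratio)
n(HCl) consumed by analyte = 0.01943 − 8.663 × 10^-3 = 0.01077 mol
From the 1:2 ratio, n(CaCO3) = 1/2 × 0.01077 = 5.384 × 10^-3 mol
mass of CaCO3 = 5.384 × 10^-3 × 100.09 = 0.5388 g
% CaCO3 = 0.5388 / 0.7646 × 100 = 70.47 %

70.47 %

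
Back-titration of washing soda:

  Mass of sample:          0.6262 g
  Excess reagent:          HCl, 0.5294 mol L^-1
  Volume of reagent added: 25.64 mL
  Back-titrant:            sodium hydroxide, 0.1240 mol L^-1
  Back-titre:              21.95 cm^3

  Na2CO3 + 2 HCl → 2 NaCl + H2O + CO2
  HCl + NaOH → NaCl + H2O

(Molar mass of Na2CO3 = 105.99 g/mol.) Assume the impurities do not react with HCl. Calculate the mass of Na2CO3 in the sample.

n(HCl) added = 0.02564 × 0.5294 = 0.01357 mol
n(NaOH) used in back-titration = 0.02195 × 0.1240 = 2.722 × 10^-3 mol
n(HCl) left over = 2.722 × 10^-3 mol (1:1 ratio)
n(HCl) consumed by analyte = 0.01357 − 2.722 × 10^-3 = 0.01085 mol
From the 1:2 ratio, n(Na2CO3) = 1/2 × 0.01085 = 5.426 × 10^-3 mol
mass of Na2CO3 = 5.426 × 10^-3 × 105.99 = 0.5751 g

0.5751 g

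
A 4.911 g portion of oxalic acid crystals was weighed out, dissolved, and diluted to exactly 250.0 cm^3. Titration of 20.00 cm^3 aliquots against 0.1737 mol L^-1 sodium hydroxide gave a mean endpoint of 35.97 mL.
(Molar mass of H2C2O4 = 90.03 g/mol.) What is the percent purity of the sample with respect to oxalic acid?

H2C2O4 + 2 NaOH → Na2C2O4 + 2 H2O
n(NaOH) per titration = 0.03597 × 0.1737 = 6.248 × 10^-3 mol
From the 1:2 ratio, n(H2C2O4) in each aliquot = 1/2 × 6.248 × 10^-3 = 3.124 × 10^-3 mol
n(H2C2O4) in the whole flask = 3.124 × 10^-3 × 250.0/20.00 = 0.03905 mol
mass of H2C2O4 = 0.03905 × 90.03 = 3.516 g
% H2C2O4 = 3.516 / 4.911 × 100 = 71.59 %

71.59 %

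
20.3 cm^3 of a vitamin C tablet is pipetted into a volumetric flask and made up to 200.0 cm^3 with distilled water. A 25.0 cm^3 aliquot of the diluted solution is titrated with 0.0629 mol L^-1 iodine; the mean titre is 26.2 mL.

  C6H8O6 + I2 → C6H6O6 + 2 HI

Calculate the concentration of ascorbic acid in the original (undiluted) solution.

n(I2) = 0.0262 × 0.0629 = 1.65 × 10^-3 mol
n(C6H8O6) in the aliquot = 1.65 × 10^-3 mol (1:1 ratio)
[C6H8O6]_dilute = 1.65 × 10^-3 / 0.0250 = 0.0659 mol/L
Dilution factor = 200.0 / 20.3 = 9.852
[C6H8O6]_stock = 0.0659 × 9.852 = 0.649 mol/L

0.649 mol/L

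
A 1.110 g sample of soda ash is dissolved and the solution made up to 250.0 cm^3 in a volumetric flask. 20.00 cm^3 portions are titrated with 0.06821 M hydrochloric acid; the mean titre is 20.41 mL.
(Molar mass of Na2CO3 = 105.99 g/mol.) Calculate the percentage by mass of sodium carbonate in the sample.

83.08 %

Na2CO3 + 2 HCl → 2 NaCl + H2O + CO2
n(HCl) per titration = 0.02041 × 0.06821 = 1.392 × 10^-3 mol
From the 1:2 ratio, n(Na2CO3) in each aliquot = 1/2 × 1.392 × 10^-3 = 6.961 × 10^-4 mol
n(Na2CO3) in the whole flask = 6.961 × 10^-4 × 250.0/20.00 = 8.701 × 10^-3 mol
mass of Na2CO3 = 8.701 × 10^-3 × 105.99 = 0.9222 g
% Na2CO3 = 0.9222 / 1.110 × 100 = 83.08 %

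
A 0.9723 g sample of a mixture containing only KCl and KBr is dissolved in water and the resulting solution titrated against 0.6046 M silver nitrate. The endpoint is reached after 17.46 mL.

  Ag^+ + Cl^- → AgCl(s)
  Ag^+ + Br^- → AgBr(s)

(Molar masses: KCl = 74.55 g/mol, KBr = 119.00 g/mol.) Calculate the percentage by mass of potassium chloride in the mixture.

n(AgNO3) = 0.01746 × 0.6046 = 0.01056 mol
Let x = n(KCl), y = n(KBr).
Titrant: 1x + 1y = 0.01056;  mass: 74.55x + 119.00y = 0.9723
Solving, x = 6.387 × 10^-3 mol, y = 4.169 × 10^-3 mol
mass of KCl = 6.387 × 10^-3 × 74.55 = 0.4761 g
% KCl = 0.4761 / 0.9723 × 100 = 48.97 %

48.97 %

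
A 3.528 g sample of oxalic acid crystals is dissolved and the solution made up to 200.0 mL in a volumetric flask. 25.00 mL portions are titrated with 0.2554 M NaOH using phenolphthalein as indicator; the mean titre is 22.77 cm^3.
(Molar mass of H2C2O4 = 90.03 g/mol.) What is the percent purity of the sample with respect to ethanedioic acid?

59.36 %

H2C2O4 + 2 NaOH → Na2C2O4 + 2 H2O
n(NaOH) per titration = 0.02277 × 0.2554 = 5.815 × 10^-3 mol
From the 1:2 ratio, n(H2C2O4) in each aliquot = 1/2 × 5.815 × 10^-3 = 2.908 × 10^-3 mol
n(H2C2O4) in the whole flask = 2.908 × 10^-3 × 200.0/25.00 = 0.02326 mol
mass of H2C2O4 = 0.02326 × 90.03 = 2.094 g
% H2C2O4 = 2.094 / 3.528 × 100 = 59.36 %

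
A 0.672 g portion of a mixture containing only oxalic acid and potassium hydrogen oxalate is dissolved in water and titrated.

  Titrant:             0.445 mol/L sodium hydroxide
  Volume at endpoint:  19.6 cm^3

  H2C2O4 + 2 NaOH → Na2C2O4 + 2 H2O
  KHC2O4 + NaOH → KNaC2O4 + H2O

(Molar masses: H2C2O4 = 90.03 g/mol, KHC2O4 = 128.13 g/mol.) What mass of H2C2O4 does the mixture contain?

n(NaOH) = 0.0196 × 0.445 = 8.72 × 10^-3 mol
Let x = n(H2C2O4), y = n(KHC2O4).
Titrant: 2x + 1y = 8.72 × 10^-3;  mass: 90.03x + 128.13y = 0.672
Solving, x = 2.68 × 10^-3 mol, y = 3.36 × 10^-3 mol
mass of H2C2O4 = 2.68 × 10^-3 × 90.03 = 0.241 g

0.241 g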